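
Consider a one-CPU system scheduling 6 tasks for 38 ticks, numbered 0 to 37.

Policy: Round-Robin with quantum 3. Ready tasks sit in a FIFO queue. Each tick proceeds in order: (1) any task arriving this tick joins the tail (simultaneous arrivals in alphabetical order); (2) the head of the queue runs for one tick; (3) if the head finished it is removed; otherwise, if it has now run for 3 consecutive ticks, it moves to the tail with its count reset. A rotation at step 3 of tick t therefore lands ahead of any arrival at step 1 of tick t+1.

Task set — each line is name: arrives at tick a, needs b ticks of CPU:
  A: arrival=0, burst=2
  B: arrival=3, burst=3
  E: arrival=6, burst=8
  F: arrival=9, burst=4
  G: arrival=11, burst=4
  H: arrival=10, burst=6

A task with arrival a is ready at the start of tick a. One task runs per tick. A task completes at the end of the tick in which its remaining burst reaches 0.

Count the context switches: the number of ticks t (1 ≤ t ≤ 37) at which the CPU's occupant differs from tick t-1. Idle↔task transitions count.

t=0: queue=[A] q_used=0 → run A
t=1: queue=[A] q_used=1 → run A
t=2: (idle)
t=3: queue=[B] q_used=0 → run B
t=4: queue=[B] q_used=1 → run B
t=5: queue=[B] q_used=2 → run B
t=6: queue=[E] q_used=0 → run E
t=7: queue=[E] q_used=1 → run E
t=8: queue=[E] q_used=2 → run E
t=9: queue=[E,F] q_used=0 → run E
t=10: queue=[E,F,H] q_used=1 → run E
t=11: queue=[E,F,H,G] q_used=2 → run E
t=12: queue=[F,H,G,E] q_used=0 → run F
t=13: queue=[F,H,G,E] q_used=1 → run F
t=14: queue=[F,H,G,E] q_used=2 → run F
t=15: queue=[H,G,E,F] q_used=0 → run H
t=16: queue=[H,G,E,F] q_used=1 → run H
t=17: queue=[H,G,E,F] q_used=2 → run H
t=18: queue=[G,E,F,H] q_used=0 → run G
t=19: queue=[G,E,F,H] q_used=1 → run G
t=20: queue=[G,E,F,H] q_used=2 → run G
t=21: queue=[E,F,H,G] q_used=0 → run E
t=22: queue=[E,F,H,G] q_used=1 → run E
t=23: queue=[F,H,G] q_used=0 → run F
t=24: queue=[H,G] q_used=0 → run H
t=25: queue=[H,G] q_used=1 → run H
t=26: queue=[H,G] q_used=2 → run H
t=27: queue=[G] q_used=0 → run G
t=28: (idle)
t=29: (idle)
t=30: (idle)
t=31: (idle)
t=32: (idle)
t=33: (idle)
t=34: (idle)
t=35: (idle)
t=36: (idle)
t=37: (idle)

context switches = 11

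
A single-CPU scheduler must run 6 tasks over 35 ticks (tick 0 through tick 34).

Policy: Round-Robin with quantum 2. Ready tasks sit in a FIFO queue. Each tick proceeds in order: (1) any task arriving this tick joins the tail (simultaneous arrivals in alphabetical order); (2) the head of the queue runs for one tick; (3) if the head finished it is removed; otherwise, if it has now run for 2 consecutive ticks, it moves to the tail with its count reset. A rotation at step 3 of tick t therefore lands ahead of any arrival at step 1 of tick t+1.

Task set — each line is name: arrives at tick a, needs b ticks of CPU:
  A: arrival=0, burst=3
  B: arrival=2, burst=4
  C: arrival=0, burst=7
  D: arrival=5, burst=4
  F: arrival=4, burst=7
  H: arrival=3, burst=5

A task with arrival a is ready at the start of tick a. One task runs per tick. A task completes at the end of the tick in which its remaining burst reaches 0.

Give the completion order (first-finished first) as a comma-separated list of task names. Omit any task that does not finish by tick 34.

completion order = A, B, D, H, C, F

t=0: queue=[A,C] q_used=0 → run A
t=1: queue=[A,C] q_used=1 → run A
t=2: queue=[C,A,B] q_used=0 → run C
t=3: queue=[C,A,B,H] q_used=1 → run C
t=4: queue=[A,B,H,C,F] q_used=0 → run A
t=5: queue=[B,H,C,F,D] q_used=0 → run B
t=6: queue=[B,H,C,F,D] q_used=1 → run B
t=7: queue=[H,C,F,D,B] q_used=0 → run H
t=8: queue=[H,C,F,D,B] q_used=1 → run H
t=9: queue=[C,F,D,B,H] q_used=0 → run C
t=10: queue=[C,F,D,B,H] q_used=1 → run C
t=11: queue=[F,D,B,H,C] q_used=0 → run F
t=12: queue=[F,D,B,H,C] q_used=1 → run F
t=13: queue=[D,B,H,C,F] q_used=0 → run D
t=14: queue=[D,B,H,C,F] q_used=1 → run D
t=15: queue=[B,H,C,F,D] q_used=0 → run B
t=16: queue=[B,H,C,F,D] q_used=1 → run B
t=17: queue=[H,C,F,D] q_used=0 → run H
t=18: queue=[H,C,F,D] q_used=1 → run H
t=19: queue=[C,F,D,H] q_used=0 → run C
t=20: queue=[C,F,D,H] q_used=1 → run C
t=21: queue=[F,D,H,C] q_used=0 → run F
t=22: queue=[F,D,H,C] q_used=1 → run F
t=23: queue=[D,H,C,F] q_used=0 → run D
t=24: queue=[D,H,C,F] q_used=1 → run D
t=25: queue=[H,C,F] q_used=0 → run H
t=26: queue=[C,F] q_used=0 → run C
t=27: queue=[F] q_used=0 → run F
t=28: queue=[F] q_used=1 → run F
t=29: queue=[F] q_used=0 → run F
t=30: (idle)
t=31: (idle)
t=32: (idle)
t=33: (idle)
t=34: (idle)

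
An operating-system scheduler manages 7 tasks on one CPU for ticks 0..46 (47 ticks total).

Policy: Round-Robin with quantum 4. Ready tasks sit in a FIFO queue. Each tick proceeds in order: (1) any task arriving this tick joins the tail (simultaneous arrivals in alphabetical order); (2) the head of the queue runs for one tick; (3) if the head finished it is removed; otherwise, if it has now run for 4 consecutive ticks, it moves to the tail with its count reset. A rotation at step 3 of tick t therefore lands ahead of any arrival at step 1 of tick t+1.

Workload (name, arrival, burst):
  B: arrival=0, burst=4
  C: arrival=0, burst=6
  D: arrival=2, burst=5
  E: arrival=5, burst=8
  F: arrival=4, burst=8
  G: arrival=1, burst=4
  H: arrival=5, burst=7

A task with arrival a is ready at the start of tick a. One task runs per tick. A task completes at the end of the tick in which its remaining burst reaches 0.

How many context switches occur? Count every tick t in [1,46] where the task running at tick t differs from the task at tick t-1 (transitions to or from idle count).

context switches = 12

t=0: queue=[B,C] q_used=0 → run B
t=1: queue=[B,C,G] q_used=1 → run B
t=2: queue=[B,C,G,D] q_used=2 → run B
t=3: queue=[B,C,G,D] q_used=3 → run B
t=4: queue=[C,G,D,F] q_used=0 → run C
t=5: queue=[C,G,D,F,E,H] q_used=1 → run C
t=6: queue=[C,G,D,F,E,H] q_used=2 → run C
t=7: queue=[C,G,D,F,E,H] q_used=3 → run C
t=8: queue=[G,D,F,E,H,C] q_used=0 → run G
t=9: queue=[G,D,F,E,H,C] q_used=1 → run G
t=10: queue=[G,D,F,E,H,C] q_used=2 → run G
t=11: queue=[G,D,F,E,H,C] q_used=3 → run G
t=12: queue=[D,F,E,H,C] q_used=0 → run D
t=13: queue=[D,F,E,H,C] q_used=1 → run D
t=14: queue=[D,F,E,H,C] q_used=2 → run D
t=15: queue=[D,F,E,H,C] q_used=3 → run D
t=16: queue=[F,E,H,C,D] q_used=0 → run F
t=17: queue=[F,E,H,C,D] q_used=1 → run F
t=18: queue=[F,E,H,C,D] q_used=2 → run F
t=19: queue=[F,E,H,C,D] q_used=3 → run F
t=20: queue=[E,H,C,D,F] q_used=0 → run E
t=21: queue=[E,H,C,D,F] q_used=1 → run E
t=22: queue=[E,H,C,D,F] q_used=2 → run E
t=23: queue=[E,H,C,D,F] q_used=3 → run E
t=24: queue=[H,C,D,F,E] q_used=0 → run H
t=25: queue=[H,C,D,F,E] q_used=1 → run H
t=26: queue=[H,C,D,F,E] q_used=2 → run H
t=27: queue=[H,C,D,F,E] q_used=3 → run H
t=28: queue=[C,D,F,E,H] q_used=0 → run C
t=29: queue=[C,D,F,E,H] q_used=1 → run C
t=30: queue=[D,F,E,H] q_used=0 → run D
t=31: queue=[F,E,H] q_used=0 → run F
t=32: queue=[F,E,H] q_used=1 → run F
t=33: queue=[F,E,H] q_used=2 → run F
t=34: queue=[F,E,H] q_used=3 → run F
t=35: queue=[E,H] q_used=0 → run E
t=36: queue=[E,H] q_used=1 → run E
t=37: queue=[E,H] q_used=2 → run E
t=38: queue=[E,H] q_used=3 → run E
t=39: queue=[H] q_used=0 → run H
t=40: queue=[H] q_used=1 → run H
t=41: queue=[H] q_used=2 → run H
t=42: (idle)
t=43: (idle)
t=44: (idle)
t=45: (idle)
t=46: (idle)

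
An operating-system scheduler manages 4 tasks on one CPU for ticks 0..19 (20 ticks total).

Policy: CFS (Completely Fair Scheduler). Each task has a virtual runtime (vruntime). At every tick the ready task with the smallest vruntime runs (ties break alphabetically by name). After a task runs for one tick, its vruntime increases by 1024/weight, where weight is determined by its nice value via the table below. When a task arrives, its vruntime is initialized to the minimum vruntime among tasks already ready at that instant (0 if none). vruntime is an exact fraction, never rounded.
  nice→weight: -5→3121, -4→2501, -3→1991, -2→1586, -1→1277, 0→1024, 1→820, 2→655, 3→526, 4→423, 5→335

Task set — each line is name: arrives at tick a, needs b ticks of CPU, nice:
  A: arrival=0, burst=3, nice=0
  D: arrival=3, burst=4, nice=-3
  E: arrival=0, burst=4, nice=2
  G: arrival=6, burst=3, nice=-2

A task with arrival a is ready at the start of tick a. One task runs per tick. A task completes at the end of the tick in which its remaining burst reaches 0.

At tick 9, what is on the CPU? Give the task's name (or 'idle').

running at tick 9 = G

t=0: vr[A=0 E=0] → run A
t=1: vr[A=1 E=0] → run E
t=2: vr[A=1 E=1024/655] → run A
t=3: vr[A=2 D=1024/655 E=1024/655] → run D
t=4: vr[A=2 D=2709504/1304105 E=1024/655] → run E
t=5: vr[A=2 D=2709504/1304105 E=2048/655] → run A
t=6: vr[D=2709504/1304105 E=2048/655 G=2709504/1304105] → run D
t=7: vr[D=3380224/1304105 E=2048/655 G=2709504/1304105] → run G
t=8: vr[D=3380224/1304105 E=2048/655 G=2816338432/1034155265] → run D
t=9: vr[D=4050944/1304105 E=2048/655 G=2816338432/1034155265] → run G
t=10: vr[D=4050944/1304105 E=2048/655 G=3484040192/1034155265] → run D
t=11: vr[E=2048/655 G=3484040192/1034155265] → run E
t=12: vr[E=3072/655 G=3484040192/1034155265] → run G
t=13: vr[E=3072/655] → run E
t=14: (idle)
t=15: (idle)
t=16: (idle)
t=17: (idle)
t=18: (idle)
t=19: (idle)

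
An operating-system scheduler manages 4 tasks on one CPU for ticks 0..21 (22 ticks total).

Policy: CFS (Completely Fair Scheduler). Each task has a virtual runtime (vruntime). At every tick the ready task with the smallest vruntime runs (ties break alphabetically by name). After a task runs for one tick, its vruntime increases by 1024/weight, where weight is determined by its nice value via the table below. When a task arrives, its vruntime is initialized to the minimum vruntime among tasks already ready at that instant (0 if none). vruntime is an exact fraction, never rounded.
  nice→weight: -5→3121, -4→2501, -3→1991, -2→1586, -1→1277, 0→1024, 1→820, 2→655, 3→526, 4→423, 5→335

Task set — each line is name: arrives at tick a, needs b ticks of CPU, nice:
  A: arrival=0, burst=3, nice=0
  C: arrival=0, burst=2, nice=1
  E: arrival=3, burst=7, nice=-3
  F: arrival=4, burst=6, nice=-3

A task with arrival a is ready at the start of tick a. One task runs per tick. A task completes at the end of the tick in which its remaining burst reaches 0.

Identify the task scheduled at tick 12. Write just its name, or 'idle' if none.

running at tick 12 = F

t=0: vr[A=0 C=0] → run A
t=1: vr[A=1 C=0] → run C
t=2: vr[A=1 C=256/205] → run A
t=3: vr[A=2 C=256/205 E=256/205] → run C
t=4: vr[A=2 E=256/205 F=256/205] → run E
t=5: vr[A=2 E=719616/408155 F=256/205] → run F
t=6: vr[A=2 E=719616/408155 F=719616/408155] → run E
t=7: vr[A=2 E=929536/408155 F=719616/408155] → run F
t=8: vr[A=2 E=929536/408155 F=929536/408155] → run A
t=9: vr[E=929536/408155 F=929536/408155] → run E
t=10: vr[E=1139456/408155 F=929536/408155] → run F
t=11: vr[E=1139456/408155 F=1139456/408155] → run E
t=12: vr[E=1349376/408155 F=1139456/408155] → run F
t=13: vr[E=1349376/408155 F=1349376/408155] → run E
t=14: vr[E=1559296/408155 F=1349376/408155] → run F
t=15: vr[E=1559296/408155 F=1559296/408155] → run E
t=16: vr[E=1769216/408155 F=1559296/408155] → run F
t=17: vr[E=1769216/408155] → run E
t=18: (idle)
t=19: (idle)
t=20: (idle)
t=21: (idle)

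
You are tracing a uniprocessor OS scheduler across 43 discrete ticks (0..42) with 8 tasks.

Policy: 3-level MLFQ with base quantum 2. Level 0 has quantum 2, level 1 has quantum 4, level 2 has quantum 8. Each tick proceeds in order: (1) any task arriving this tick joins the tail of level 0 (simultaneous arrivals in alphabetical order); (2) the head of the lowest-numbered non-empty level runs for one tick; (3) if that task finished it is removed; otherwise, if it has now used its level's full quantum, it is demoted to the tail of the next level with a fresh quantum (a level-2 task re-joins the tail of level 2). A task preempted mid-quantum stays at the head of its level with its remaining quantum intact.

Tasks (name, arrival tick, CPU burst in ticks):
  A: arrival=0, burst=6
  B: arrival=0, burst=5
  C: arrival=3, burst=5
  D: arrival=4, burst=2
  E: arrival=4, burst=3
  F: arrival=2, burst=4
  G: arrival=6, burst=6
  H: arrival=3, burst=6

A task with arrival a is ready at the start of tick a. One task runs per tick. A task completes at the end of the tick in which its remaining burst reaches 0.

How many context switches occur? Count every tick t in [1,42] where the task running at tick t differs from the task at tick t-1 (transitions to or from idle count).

context switches = 15

t=0: L0/L1/L2 = AB/-/- → run A
t=1: L0/L1/L2 = AB/-/- → run A
t=2: L0/L1/L2 = BF/A/- → run B
t=3: L0/L1/L2 = BFCH/A/- → run B
t=4: L0/L1/L2 = FCHDE/AB/- → run F
t=5: L0/L1/L2 = FCHDE/AB/- → run F
t=6: L0/L1/L2 = CHDEG/ABF/- → run C
t=7: L0/L1/L2 = CHDEG/ABF/- → run C
t=8: L0/L1/L2 = HDEG/ABFC/- → run H
t=9: L0/L1/L2 = HDEG/ABFC/- → run H
t=10: L0/L1/L2 = DEG/ABFCH/- → run D
t=11: L0/L1/L2 = DEG/ABFCH/- → run D
t=12: L0/L1/L2 = EG/ABFCH/- → run E
t=13: L0/L1/L2 = EG/ABFCH/- → run E
t=14: L0/L1/L2 = G/ABFCHE/- → run G
t=15: L0/L1/L2 = G/ABFCHE/- → run G
t=16: L0/L1/L2 = -/ABFCHEG/- → run A
t=17: L0/L1/L2 = -/ABFCHEG/- → run A
t=18: L0/L1/L2 = -/ABFCHEG/- → run A
t=19: L0/L1/L2 = -/ABFCHEG/- → run A
t=20: L0/L1/L2 = -/BFCHEG/- → run B
t=21: L0/L1/L2 = -/BFCHEG/- → run B
t=22: L0/L1/L2 = -/BFCHEG/- → run B
t=23: L0/L1/L2 = -/FCHEG/- → run F
t=24: L0/L1/L2 = -/FCHEG/- → run F
t=25: L0/L1/L2 = -/CHEG/- → run C
t=26: L0/L1/L2 = -/CHEG/- → run C
t=27: L0/L1/L2 = -/CHEG/- → run C
t=28: L0/L1/L2 = -/HEG/- → run H
t=29: L0/L1/L2 = -/HEG/- → run H
t=30: L0/L1/L2 = -/HEG/- → run H
t=31: L0/L1/L2 = -/HEG/- → run H
t=32: L0/L1/L2 = -/EG/- → run E
t=33: L0/L1/L2 = -/G/- → run G
t=34: L0/L1/L2 = -/G/- → run G
t=35: L0/L1/L2 = -/G/- → run G
t=36: L0/L1/L2 = -/G/- → run G
t=37: (idle)
t=38: (idle)
t=39: (idle)
t=40: (idle)
t=41: (idle)
t=42: (idle)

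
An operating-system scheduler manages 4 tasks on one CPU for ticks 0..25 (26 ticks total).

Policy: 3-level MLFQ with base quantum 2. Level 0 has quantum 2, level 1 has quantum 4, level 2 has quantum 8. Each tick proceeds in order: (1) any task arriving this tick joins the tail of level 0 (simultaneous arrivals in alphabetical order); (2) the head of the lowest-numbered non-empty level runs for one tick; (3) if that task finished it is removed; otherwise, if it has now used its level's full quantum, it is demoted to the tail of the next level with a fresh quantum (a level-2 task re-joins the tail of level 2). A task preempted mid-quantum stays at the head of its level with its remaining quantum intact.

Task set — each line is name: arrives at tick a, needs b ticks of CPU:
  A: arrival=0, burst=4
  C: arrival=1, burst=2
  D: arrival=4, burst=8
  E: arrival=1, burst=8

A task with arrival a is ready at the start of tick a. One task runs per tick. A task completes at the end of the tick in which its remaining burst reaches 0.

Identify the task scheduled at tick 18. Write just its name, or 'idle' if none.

t=0: L0/L1/L2 = A/-/- → run A
t=1: L0/L1/L2 = ACE/-/- → run A
t=2: L0/L1/L2 = CE/A/- → run C
t=3: L0/L1/L2 = CE/A/- → run C
t=4: L0/L1/L2 = ED/A/- → run E
t=5: L0/L1/L2 = ED/A/- → run E
t=6: L0/L1/L2 = D/AE/- → run D
t=7: L0/L1/L2 = D/AE/- → run D
t=8: L0/L1/L2 = -/AED/- → run A
t=9: L0/L1/L2 = -/AED/- → run A
t=10: L0/L1/L2 = -/ED/- → run E
t=11: L0/L1/L2 = -/ED/- → run E
t=12: L0/L1/L2 = -/ED/- → run E
t=13: L0/L1/L2 = -/ED/- → run E
t=14: L0/L1/L2 = -/D/E → run D
t=15: L0/L1/L2 = -/D/E → run D
t=16: L0/L1/L2 = -/D/E → run D
t=17: L0/L1/L2 = -/D/E → run D
t=18: L0/L1/L2 = -/-/ED → run E
t=19: L0/L1/L2 = -/-/ED → run E
t=20: L0/L1/L2 = -/-/D → run D
t=21: L0/L1/L2 = -/-/D → run D
t=22: (idle)
t=23: (idle)
t=24: (idle)
t=25: (idle)

running at tick 18 = E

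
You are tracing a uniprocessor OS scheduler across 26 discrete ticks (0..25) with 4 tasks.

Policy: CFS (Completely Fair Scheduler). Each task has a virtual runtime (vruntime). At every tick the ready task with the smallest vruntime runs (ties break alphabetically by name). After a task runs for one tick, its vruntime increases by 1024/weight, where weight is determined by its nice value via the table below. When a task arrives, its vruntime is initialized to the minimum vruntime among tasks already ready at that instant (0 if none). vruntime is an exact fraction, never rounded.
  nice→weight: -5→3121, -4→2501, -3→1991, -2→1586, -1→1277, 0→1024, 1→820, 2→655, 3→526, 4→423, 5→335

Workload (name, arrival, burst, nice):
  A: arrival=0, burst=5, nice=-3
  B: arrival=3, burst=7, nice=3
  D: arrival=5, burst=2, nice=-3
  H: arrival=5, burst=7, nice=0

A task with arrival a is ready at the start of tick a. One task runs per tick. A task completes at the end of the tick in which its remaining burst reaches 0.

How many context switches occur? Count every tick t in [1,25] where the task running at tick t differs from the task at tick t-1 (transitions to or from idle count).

t=0: vr[A=0] → run A
t=1: vr[A=1024/1991] → run A
t=2: vr[A=2048/1991] → run A
t=3: vr[A=3072/1991 B=3072/1991] → run A
t=4: vr[A=4096/1991 B=3072/1991] → run B
t=5: vr[A=4096/1991 B=1827328/523633 D=4096/1991 H=4096/1991] → run A
t=6: vr[B=1827328/523633 D=4096/1991 H=4096/1991] → run D
t=7: vr[B=1827328/523633 D=5120/1991 H=4096/1991] → run H
t=8: vr[B=1827328/523633 D=5120/1991 H=6087/1991] → run D
t=9: vr[B=1827328/523633 H=6087/1991] → run H
t=10: vr[B=1827328/523633 H=8078/1991] → run B
t=11: vr[B=2846720/523633 H=8078/1991] → run H
t=12: vr[B=2846720/523633 H=10069/1991] → run H
t=13: vr[B=2846720/523633 H=12060/1991] → run B
t=14: vr[B=3866112/523633 H=12060/1991] → run H
t=15: vr[B=3866112/523633 H=14051/1991] → run H
t=16: vr[B=3866112/523633 H=16042/1991] → run B
t=17: vr[B=4885504/523633 H=16042/1991] → run H
t=18: vr[B=4885504/523633] → run B
t=19: vr[B=5904896/523633] → run B
t=20: vr[B=6924288/523633] → run B
t=21: (idle)
t=22: (idle)
t=23: (idle)
t=24: (idle)
t=25: (idle)

context switches = 14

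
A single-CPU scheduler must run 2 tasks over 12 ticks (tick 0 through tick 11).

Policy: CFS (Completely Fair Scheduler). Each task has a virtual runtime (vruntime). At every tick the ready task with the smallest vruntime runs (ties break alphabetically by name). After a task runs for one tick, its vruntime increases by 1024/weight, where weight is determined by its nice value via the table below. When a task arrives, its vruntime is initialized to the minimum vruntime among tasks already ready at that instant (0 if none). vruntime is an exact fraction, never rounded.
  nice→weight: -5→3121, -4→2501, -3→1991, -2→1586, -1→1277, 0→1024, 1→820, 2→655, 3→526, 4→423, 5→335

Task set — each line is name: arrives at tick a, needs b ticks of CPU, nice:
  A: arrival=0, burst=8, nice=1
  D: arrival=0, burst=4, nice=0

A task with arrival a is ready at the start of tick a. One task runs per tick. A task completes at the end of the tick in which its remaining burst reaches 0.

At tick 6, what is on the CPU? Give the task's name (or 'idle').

t=0: vr[A=0 D=0] → run A
t=1: vr[A=256/205 D=0] → run D
t=2: vr[A=256/205 D=1] → run D
t=3: vr[A=256/205 D=2] → run A
t=4: vr[A=512/205 D=2] → run D
t=5: vr[A=512/205 D=3] → run A
t=6: vr[A=768/205 D=3] → run D
t=7: vr[A=768/205] → run A
t=8: vr[A=1024/205] → run A
t=9: vr[A=256/41] → run A
t=10: vr[A=1536/205] → run A
t=11: vr[A=1792/205] → run A

running at tick 6 = D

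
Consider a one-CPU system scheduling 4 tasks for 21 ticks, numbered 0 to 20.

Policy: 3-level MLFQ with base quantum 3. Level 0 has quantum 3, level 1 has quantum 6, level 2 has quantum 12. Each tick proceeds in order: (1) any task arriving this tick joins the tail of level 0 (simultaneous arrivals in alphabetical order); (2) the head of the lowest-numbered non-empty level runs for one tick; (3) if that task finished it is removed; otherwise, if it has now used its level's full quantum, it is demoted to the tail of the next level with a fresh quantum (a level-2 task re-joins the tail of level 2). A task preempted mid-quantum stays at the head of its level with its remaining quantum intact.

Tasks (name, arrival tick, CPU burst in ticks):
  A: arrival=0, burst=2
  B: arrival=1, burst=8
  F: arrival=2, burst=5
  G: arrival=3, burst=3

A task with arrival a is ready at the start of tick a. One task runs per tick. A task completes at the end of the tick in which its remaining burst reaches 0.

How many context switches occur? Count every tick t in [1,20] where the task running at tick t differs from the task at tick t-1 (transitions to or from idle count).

t=0: L0/L1/L2 = A/-/- → run A
t=1: L0/L1/L2 = AB/-/- → run A
t=2: L0/L1/L2 = BF/-/- → run B
t=3: L0/L1/L2 = BFG/-/- → run B
t=4: L0/L1/L2 = BFG/-/- → run B
t=5: L0/L1/L2 = FG/B/- → run F
t=6: L0/L1/L2 = FG/B/- → run F
t=7: L0/L1/L2 = FG/B/- → run F
t=8: L0/L1/L2 = G/BF/- → run G
t=9: L0/L1/L2 = G/BF/- → run G
t=10: L0/L1/L2 = G/BF/- → run G
t=11: L0/L1/L2 = -/BF/- → run B
t=12: L0/L1/L2 = -/BF/- → run B
t=13: L0/L1/L2 = -/BF/- → run B
t=14: L0/L1/L2 = -/BF/- → run B
t=15: L0/L1/L2 = -/BF/- → run B
t=16: L0/L1/L2 = -/F/- → run F
t=17: L0/L1/L2 = -/F/- → run F
t=18: (idle)
t=19: (idle)
t=20: (idle)

context switches = 6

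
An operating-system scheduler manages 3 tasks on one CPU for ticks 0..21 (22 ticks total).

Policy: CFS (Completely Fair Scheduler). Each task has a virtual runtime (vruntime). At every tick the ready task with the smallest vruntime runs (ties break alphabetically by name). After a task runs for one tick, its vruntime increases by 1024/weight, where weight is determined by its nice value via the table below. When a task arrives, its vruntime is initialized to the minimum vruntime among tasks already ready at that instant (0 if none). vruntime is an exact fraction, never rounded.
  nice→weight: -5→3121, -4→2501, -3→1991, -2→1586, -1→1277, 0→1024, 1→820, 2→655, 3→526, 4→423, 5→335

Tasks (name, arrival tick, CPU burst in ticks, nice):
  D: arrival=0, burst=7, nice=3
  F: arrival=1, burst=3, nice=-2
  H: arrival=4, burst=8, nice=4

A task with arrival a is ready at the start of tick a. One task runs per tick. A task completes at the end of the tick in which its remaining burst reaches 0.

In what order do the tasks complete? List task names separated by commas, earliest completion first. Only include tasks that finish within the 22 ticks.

completion order = F, D, H

t=0: vr[D=0] → run D
t=1: vr[D=512/263 F=512/263] → run D
t=2: vr[D=1024/263 F=512/263] → run F
t=3: vr[D=1024/263 F=540672/208559] → run F
t=4: vr[D=1024/263 F=675328/208559 H=675328/208559] → run F
t=5: vr[D=1024/263 H=675328/208559] → run H
t=6: vr[D=1024/263 H=499228160/88220457] → run D
t=7: vr[D=1536/263 H=499228160/88220457] → run H
t=8: vr[D=1536/263 H=712792576/88220457] → run D
t=9: vr[D=2048/263 H=712792576/88220457] → run D
t=10: vr[D=2560/263 H=712792576/88220457] → run H
t=11: vr[D=2560/263 H=308785664/29406819] → run D
t=12: vr[D=3072/263 H=308785664/29406819] → run H
t=13: vr[D=3072/263 H=1139921408/88220457] → run D
t=14: vr[H=1139921408/88220457] → run H
t=15: vr[H=1353485824/88220457] → run H
t=16: vr[H=522350080/29406819] → run H
t=17: vr[H=1780614656/88220457] → run H
t=18: (idle)
t=19: (idle)
t=20: (idle)
t=21: (idle)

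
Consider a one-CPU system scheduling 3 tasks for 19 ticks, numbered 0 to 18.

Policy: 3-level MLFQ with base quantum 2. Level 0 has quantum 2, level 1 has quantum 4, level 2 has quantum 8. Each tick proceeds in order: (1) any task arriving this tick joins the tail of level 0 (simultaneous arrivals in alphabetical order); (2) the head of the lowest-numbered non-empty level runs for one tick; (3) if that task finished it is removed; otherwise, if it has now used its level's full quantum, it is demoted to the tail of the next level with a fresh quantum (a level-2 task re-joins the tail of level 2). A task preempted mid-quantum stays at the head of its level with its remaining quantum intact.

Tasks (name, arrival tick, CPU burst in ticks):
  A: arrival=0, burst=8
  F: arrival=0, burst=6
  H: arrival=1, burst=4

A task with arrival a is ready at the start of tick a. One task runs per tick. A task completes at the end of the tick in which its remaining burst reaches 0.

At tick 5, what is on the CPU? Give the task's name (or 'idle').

t=0: L0/L1/L2 = AF/-/- → run A
t=1: L0/L1/L2 = AFH/-/- → run A
t=2: L0/L1/L2 = FH/A/- → run F
t=3: L0/L1/L2 = FH/A/- → run F
t=4: L0/L1/L2 = H/AF/- → run H
t=5: L0/L1/L2 = H/AF/- → run H
t=6: L0/L1/L2 = -/AFH/- → run A
t=7: L0/L1/L2 = -/AFH/- → run A
t=8: L0/L1/L2 = -/AFH/- → run A
t=9: L0/L1/L2 = -/AFH/- → run A
t=10: L0/L1/L2 = -/FH/A → run F
t=11: L0/L1/L2 = -/FH/A → run F
t=12: L0/L1/L2 = -/FH/A → run F
t=13: L0/L1/L2 = -/FH/A → run F
t=14: L0/L1/L2 = -/H/A → run H
t=15: L0/L1/L2 = -/H/A → run H
t=16: L0/L1/L2 = -/-/A → run A
t=17: L0/L1/L2 = -/-/A → run A
t=18: (idle)

running at tick 5 = H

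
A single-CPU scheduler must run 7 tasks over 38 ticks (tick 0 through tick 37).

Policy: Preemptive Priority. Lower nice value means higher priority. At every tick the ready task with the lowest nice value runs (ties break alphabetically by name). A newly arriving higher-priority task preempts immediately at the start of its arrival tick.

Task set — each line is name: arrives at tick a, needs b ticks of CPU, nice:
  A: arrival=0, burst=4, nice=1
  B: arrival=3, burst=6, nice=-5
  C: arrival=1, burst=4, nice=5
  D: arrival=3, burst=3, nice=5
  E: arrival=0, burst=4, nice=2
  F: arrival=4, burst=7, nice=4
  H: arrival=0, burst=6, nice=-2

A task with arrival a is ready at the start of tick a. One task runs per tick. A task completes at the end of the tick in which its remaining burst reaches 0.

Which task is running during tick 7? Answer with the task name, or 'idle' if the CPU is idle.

t=0: ready={A,E,H} → run H
t=1: ready={A,C,E,H} → run H
t=2: ready={A,C,E,H} → run H
t=3: ready={A,B,C,D,E,H} → run B
t=4: ready={A,B,C,D,E,F,H} → run B
t=5: ready={A,B,C,D,E,F,H} → run B
t=6: ready={A,B,C,D,E,F,H} → run B
t=7: ready={A,B,C,D,E,F,H} → run B
t=8: ready={A,B,C,D,E,F,H} → run B
t=9: ready={A,C,D,E,F,H} → run H
t=10: ready={A,C,D,E,F,H} → run H
t=11: ready={A,C,D,E,F,H} → run H
t=12: ready={A,C,D,E,F} → run A
t=13: ready={A,C,D,E,F} → run A
t=14: ready={A,C,D,E,F} → run A
t=15: ready={A,C,D,E,F} → run A
t=16: ready={C,D,E,F} → run E
t=17: ready={C,D,E,F} → run E
t=18: ready={C,D,E,F} → run E
t=19: ready={C,D,E,F} → run E
t=20: ready={C,D,F} → run F
t=21: ready={C,D,F} → run F
t=22: ready={C,D,F} → run F
t=23: ready={C,D,F} → run F
t=24: ready={C,D,F} → run F
t=25: ready={C,D,F} → run F
t=26: ready={C,D,F} → run F
t=27: ready={C,D} → run C
t=28: ready={C,D} → run C
t=29: ready={C,D} → run C
t=30: ready={C,D} → run C
t=31: ready={D} → run D
t=32: ready={D} → run D
t=33: ready={D} → run D
t=34: (idle)
t=35: (idle)
t=36: (idle)
t=37: (idle)

running at tick 7 = B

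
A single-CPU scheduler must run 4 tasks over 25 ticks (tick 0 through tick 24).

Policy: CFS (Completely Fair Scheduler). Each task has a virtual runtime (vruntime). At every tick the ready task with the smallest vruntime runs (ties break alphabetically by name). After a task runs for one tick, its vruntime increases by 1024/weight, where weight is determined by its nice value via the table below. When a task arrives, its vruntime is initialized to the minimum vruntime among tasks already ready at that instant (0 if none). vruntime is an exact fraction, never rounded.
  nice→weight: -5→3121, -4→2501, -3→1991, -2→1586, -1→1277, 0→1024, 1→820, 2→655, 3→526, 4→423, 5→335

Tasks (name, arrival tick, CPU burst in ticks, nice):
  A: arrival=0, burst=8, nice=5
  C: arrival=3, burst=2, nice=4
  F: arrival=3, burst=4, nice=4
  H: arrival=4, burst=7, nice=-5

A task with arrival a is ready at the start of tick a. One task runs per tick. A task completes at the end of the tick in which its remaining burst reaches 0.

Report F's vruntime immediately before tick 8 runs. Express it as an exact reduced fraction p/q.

vruntime(F, start of tick 8) = 1642496/141705

t=0: vr[A=0] → run A
t=1: vr[A=1024/335] → run A
t=2: vr[A=2048/335] → run A
t=3: vr[A=3072/335 C=3072/335 F=3072/335] → run A
t=4: vr[A=4096/335 C=3072/335 F=3072/335 H=3072/335] → run C
t=5: vr[A=4096/335 C=1642496/141705 F=3072/335 H=3072/335] → run F
t=6: vr[A=4096/335 C=1642496/141705 F=1642496/141705 H=3072/335] → run H
t=7: vr[A=4096/335 C=1642496/141705 F=1642496/141705 H=9930752/1045535] → run H
t=8: vr[A=4096/335 C=1642496/141705 F=1642496/141705 H=10273792/1045535] → run H
t=9: vr[A=4096/335 C=1642496/141705 F=1642496/141705 H=10616832/1045535] → run H
t=10: vr[A=4096/335 C=1642496/141705 F=1642496/141705 H=10959872/1045535] → run H
t=11: vr[A=4096/335 C=1642496/141705 F=1642496/141705 H=11302912/1045535] → run H
t=12: vr[A=4096/335 C=1642496/141705 F=1642496/141705 H=11645952/1045535] → run H
t=13: vr[A=4096/335 C=1642496/141705 F=1642496/141705] → run C
t=14: vr[A=4096/335 F=1642496/141705] → run F
t=15: vr[A=4096/335 F=1985536/141705] → run A
t=16: vr[A=1024/67 F=1985536/141705] → run F
t=17: vr[A=1024/67 F=776192/47235] → run A
t=18: vr[A=6144/335 F=776192/47235] → run F
t=19: vr[A=6144/335] → run A
t=20: vr[A=7168/335] → run A
t=21: (idle)
t=22: (idle)
t=23: (idle)
t=24: (idle)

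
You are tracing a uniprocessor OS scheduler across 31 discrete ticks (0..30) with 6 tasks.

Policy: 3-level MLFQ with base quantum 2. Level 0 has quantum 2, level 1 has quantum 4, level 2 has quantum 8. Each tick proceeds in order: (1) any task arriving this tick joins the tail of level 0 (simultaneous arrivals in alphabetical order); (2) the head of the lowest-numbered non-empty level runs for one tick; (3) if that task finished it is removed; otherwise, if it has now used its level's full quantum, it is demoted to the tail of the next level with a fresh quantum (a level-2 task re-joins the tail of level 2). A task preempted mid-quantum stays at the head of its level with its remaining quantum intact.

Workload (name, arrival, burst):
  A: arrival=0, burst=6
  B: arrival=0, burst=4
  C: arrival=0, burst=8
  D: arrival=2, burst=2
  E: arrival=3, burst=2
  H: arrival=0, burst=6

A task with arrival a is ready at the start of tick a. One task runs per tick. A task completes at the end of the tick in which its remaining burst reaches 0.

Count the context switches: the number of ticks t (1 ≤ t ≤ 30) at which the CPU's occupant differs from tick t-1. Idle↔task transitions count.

context switches = 11

t=0: L0/L1/L2 = ABCH/-/- → run A
t=1: L0/L1/L2 = ABCH/-/- → run A
t=2: L0/L1/L2 = BCHD/A/- → run B
t=3: L0/L1/L2 = BCHDE/A/- → run B
t=4: L0/L1/L2 = CHDE/AB/- → run C
t=5: L0/L1/L2 = CHDE/AB/- → run C
t=6: L0/L1/L2 = HDE/ABC/- → run H
t=7: L0/L1/L2 = HDE/ABC/- → run H
t=8: L0/L1/L2 = DE/ABCH/- → run D
t=9: L0/L1/L2 = DE/ABCH/- → run D
t=10: L0/L1/L2 = E/ABCH/- → run E
t=11: L0/L1/L2 = E/ABCH/- → run E
t=12: L0/L1/L2 = -/ABCH/- → run A
t=13: L0/L1/L2 = -/ABCH/- → run A
t=14: L0/L1/L2 = -/ABCH/- → run A
t=15: L0/L1/L2 = -/ABCH/- → run A
t=16: L0/L1/L2 = -/BCH/- → run B
t=17: L0/L1/L2 = -/BCH/- → run B
t=18: L0/L1/L2 = -/CH/- → run C
t=19: L0/L1/L2 = -/CH/- → run C
t=20: L0/L1/L2 = -/CH/- → run C
t=21: L0/L1/L2 = -/CH/- → run C
t=22: L0/L1/L2 = -/H/C → run H
t=23: L0/L1/L2 = -/H/C → run H
t=24: L0/L1/L2 = -/H/C → run H
t=25: L0/L1/L2 = -/H/C → run H
t=26: L0/L1/L2 = -/-/C → run C
t=27: L0/L1/L2 = -/-/C → run C
t=28: (idle)
t=29: (idle)
t=30: (idle)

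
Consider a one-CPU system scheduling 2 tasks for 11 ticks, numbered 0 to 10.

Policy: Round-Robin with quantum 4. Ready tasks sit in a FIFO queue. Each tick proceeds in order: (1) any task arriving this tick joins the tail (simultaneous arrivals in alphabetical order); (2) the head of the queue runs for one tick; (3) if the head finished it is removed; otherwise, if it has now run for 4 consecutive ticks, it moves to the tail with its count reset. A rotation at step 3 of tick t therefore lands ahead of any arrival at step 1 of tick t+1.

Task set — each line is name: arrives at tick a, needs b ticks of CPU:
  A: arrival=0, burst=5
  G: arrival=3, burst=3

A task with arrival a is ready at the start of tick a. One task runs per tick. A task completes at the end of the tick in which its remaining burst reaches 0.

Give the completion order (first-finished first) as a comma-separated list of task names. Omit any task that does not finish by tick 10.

t=0: queue=[A] q_used=0 → run A
t=1: queue=[A] q_used=1 → run A
t=2: queue=[A] q_used=2 → run A
t=3: queue=[A,G] q_used=3 → run A
t=4: queue=[G,A] q_used=0 → run G
t=5: queue=[G,A] q_used=1 → run G
t=6: queue=[G,A] q_used=2 → run G
t=7: queue=[A] q_used=0 → run A
t=8: (idle)
t=9: (idle)
t=10: (idle)

completion order = G, A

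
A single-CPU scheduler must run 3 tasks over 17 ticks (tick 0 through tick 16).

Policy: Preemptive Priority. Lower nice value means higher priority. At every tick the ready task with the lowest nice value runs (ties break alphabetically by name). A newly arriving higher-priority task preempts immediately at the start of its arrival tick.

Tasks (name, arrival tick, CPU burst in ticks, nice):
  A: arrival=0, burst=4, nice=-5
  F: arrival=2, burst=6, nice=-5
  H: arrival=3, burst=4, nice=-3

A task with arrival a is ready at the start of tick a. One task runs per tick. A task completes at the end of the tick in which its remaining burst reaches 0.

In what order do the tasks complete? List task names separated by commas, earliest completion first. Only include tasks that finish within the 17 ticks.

completion order = A, F, H

t=0: ready={A} → run A
t=1: ready={A} → run A
t=2: ready={A,F} → run A
t=3: ready={A,F,H} → run A
t=4: ready={F,H} → run F
t=5: ready={F,H} → run F
t=6: ready={F,H} → run F
t=7: ready={F,H} → run F
t=8: ready={F,H} → run F
t=9: ready={F,H} → run F
t=10: ready={H} → run H
t=11: ready={H} → run H
t=12: ready={H} → run H
t=13: ready={H} → run H
t=14: (idle)
t=15: (idle)
t=16: (idle)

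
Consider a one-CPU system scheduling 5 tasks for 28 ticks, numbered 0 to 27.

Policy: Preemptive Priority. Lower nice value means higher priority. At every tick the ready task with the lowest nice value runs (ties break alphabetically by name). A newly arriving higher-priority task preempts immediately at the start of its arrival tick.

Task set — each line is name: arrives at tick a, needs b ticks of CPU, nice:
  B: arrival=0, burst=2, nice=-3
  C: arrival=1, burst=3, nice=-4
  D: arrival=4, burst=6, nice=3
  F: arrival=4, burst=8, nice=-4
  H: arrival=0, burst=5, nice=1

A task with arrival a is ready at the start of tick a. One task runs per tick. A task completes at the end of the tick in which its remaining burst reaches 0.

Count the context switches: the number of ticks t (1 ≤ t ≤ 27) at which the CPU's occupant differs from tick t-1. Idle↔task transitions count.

t=0: ready={B,H} → run B
t=1: ready={B,C,H} → run C
t=2: ready={B,C,H} → run C
t=3: ready={B,C,H} → run C
t=4: ready={B,D,F,H} → run F
t=5: ready={B,D,F,H} → run F
t=6: ready={B,D,F,H} → run F
t=7: ready={B,D,F,H} → run F
t=8: ready={B,D,F,H} → run F
t=9: ready={B,D,F,H} → run F
t=10: ready={B,D,F,H} → run F
t=11: ready={B,D,F,H} → run F
t=12: ready={B,D,H} → run B
t=13: ready={D,H} → run H
t=14: ready={D,H} → run H
t=15: ready={D,H} → run H
t=16: ready={D,H} → run H
t=17: ready={D,H} → run H
t=18: ready={D} → run D
t=19: ready={D} → run D
t=20: ready={D} → run D
t=21: ready={D} → run D
t=22: ready={D} → run D
t=23: ready={D} → run D
t=24: (idle)
t=25: (idle)
t=26: (idle)
t=27: (idle)

context switches = 6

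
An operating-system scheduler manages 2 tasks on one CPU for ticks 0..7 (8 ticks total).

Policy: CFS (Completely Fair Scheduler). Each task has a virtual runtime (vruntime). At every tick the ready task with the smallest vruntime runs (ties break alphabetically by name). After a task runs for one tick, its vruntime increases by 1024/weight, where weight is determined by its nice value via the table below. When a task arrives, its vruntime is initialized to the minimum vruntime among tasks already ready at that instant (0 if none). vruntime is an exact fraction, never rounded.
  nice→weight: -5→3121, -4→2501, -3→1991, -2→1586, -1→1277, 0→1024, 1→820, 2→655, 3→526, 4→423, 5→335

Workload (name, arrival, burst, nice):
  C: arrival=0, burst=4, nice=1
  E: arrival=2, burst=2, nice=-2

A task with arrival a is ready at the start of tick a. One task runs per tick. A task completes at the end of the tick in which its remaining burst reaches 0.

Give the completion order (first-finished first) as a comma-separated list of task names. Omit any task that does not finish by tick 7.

completion order = E, C

t=0: vr[C=0] → run C
t=1: vr[C=256/205] → run C
t=2: vr[C=512/205 E=512/205] → run C
t=3: vr[C=768/205 E=512/205] → run E
t=4: vr[C=768/205 E=510976/162565] → run E
t=5: vr[C=768/205] → run C
t=6: (idle)
t=7: (idle)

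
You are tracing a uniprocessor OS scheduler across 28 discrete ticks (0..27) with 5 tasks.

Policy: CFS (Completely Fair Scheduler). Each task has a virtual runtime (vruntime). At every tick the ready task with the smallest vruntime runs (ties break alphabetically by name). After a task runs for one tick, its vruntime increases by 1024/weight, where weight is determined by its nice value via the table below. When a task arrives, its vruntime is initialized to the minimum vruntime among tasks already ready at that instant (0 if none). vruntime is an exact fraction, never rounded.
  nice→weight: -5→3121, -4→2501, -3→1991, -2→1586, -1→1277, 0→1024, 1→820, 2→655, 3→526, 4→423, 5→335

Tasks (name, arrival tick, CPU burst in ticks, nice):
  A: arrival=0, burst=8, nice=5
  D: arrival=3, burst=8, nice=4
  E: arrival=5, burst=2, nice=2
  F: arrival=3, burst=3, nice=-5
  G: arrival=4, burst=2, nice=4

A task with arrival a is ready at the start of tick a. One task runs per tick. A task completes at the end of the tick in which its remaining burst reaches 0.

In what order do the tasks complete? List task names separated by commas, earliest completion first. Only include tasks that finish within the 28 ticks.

completion order = F, E, G, A, D

t=0: vr[A=0] → run A
t=1: vr[A=1024/335] → run A
t=2: vr[A=2048/335] → run A
t=3: vr[A=3072/335 D=3072/335 F=3072/335] → run A
t=4: vr[A=4096/335 D=3072/335 F=3072/335 G=3072/335] → run D
t=5: vr[A=4096/335 D=1642496/141705 E=3072/335 F=3072/335 G=3072/335] → run E
t=6: vr[A=4096/335 D=1642496/141705 E=94208/8777 F=3072/335 G=3072/335] → run F
t=7: vr[A=4096/335 D=1642496/141705 E=94208/8777 F=9930752/1045535 G=3072/335] → run G
t=8: vr[A=4096/335 D=1642496/141705 E=94208/8777 F=9930752/1045535 G=1642496/141705] → run F
t=9: vr[A=4096/335 D=1642496/141705 E=94208/8777 F=10273792/1045535 G=1642496/141705] → run F
t=10: vr[A=4096/335 D=1642496/141705 E=94208/8777 G=1642496/141705] → run E
t=11: vr[A=4096/335 D=1642496/141705 G=1642496/141705] → run D
t=12: vr[A=4096/335 D=1985536/141705 G=1642496/141705] → run G
t=13: vr[A=4096/335 D=1985536/141705] → run A
t=14: vr[A=1024/67 D=1985536/141705] → run D
t=15: vr[A=1024/67 D=776192/47235] → run A
t=16: vr[A=6144/335 D=776192/47235] → run D
t=17: vr[A=6144/335 D=2671616/141705] → run A
t=18: vr[A=7168/335 D=2671616/141705] → run D
t=19: vr[A=7168/335 D=3014656/141705] → run D
t=20: vr[A=7168/335 D=1119232/47235] → run A
t=21: vr[D=1119232/47235] → run D
t=22: vr[D=3700736/141705] → run D
t=23: (idle)
t=24: (idle)
t=25: (idle)
t=26: (idle)
t=27: (idle)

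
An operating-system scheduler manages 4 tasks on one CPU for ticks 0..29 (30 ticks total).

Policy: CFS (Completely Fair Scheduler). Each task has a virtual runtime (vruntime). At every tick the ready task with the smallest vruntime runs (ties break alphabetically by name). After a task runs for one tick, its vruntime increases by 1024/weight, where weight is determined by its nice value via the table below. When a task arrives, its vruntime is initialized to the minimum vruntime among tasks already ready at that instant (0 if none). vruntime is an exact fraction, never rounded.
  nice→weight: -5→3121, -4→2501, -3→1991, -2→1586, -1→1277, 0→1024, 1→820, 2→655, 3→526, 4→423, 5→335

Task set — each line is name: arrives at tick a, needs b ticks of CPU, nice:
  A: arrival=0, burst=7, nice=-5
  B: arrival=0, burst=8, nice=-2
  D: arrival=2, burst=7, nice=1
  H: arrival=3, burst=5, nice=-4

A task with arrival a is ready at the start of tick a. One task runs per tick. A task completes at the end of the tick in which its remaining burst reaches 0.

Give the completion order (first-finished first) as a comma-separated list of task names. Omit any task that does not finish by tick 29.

completion order = H, A, B, D

t=0: vr[A=0 B=0] → run A
t=1: vr[A=1024/3121 B=0] → run B
t=2: vr[A=1024/3121 B=512/793 D=1024/3121] → run A
t=3: vr[A=2048/3121 B=512/793 D=1024/3121 H=1024/3121] → run D
t=4: vr[A=2048/3121 B=512/793 D=1008896/639805 H=1024/3121] → run H
t=5: vr[A=2048/3121 B=512/793 D=1008896/639805 H=5756928/7805621] → run B
t=6: vr[A=2048/3121 B=1024/793 D=1008896/639805 H=5756928/7805621] → run A
t=7: vr[A=3072/3121 B=1024/793 D=1008896/639805 H=5756928/7805621] → run H
t=8: vr[A=3072/3121 B=1024/793 D=1008896/639805 H=8952832/7805621] → run A
t=9: vr[A=4096/3121 B=1024/793 D=1008896/639805 H=8952832/7805621] → run H
t=10: vr[A=4096/3121 B=1024/793 D=1008896/639805 H=12148736/7805621] → run B
t=11: vr[A=4096/3121 B=1536/793 D=1008896/639805 H=12148736/7805621] → run A
t=12: vr[A=5120/3121 B=1536/793 D=1008896/639805 H=12148736/7805621] → run H
t=13: vr[A=5120/3121 B=1536/793 D=1008896/639805 H=15344640/7805621] → run D
t=14: vr[A=5120/3121 B=1536/793 D=1807872/639805 H=15344640/7805621] → run A
t=15: vr[A=6144/3121 B=1536/793 D=1807872/639805 H=15344640/7805621] → run B
t=16: vr[A=6144/3121 B=2048/793 D=1807872/639805 H=15344640/7805621] → run H
t=17: vr[A=6144/3121 B=2048/793 D=1807872/639805] → run A
t=18: vr[B=2048/793 D=1807872/639805] → run B
t=19: vr[B=2560/793 D=1807872/639805] → run D
t=20: vr[B=2560/793 D=2606848/639805] → run B
t=21: vr[B=3072/793 D=2606848/639805] → run B
t=22: vr[B=3584/793 D=2606848/639805] → run D
t=23: vr[B=3584/793 D=3405824/639805] → run B
t=24: vr[D=3405824/639805] → run D
t=25: vr[D=840960/127961] → run D
t=26: vr[D=5003776/639805] → run D
t=27: (idle)
t=28: (idle)
t=29: (idle)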